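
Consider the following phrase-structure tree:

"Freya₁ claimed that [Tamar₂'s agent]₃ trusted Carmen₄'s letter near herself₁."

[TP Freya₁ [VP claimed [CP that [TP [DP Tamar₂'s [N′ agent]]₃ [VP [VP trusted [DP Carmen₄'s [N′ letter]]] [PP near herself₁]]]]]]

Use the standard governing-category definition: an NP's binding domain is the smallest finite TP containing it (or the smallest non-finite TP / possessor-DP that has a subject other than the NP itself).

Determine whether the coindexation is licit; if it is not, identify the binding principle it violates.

Principle A

The two coindexed NPs are *Freya₁* and *herself₁*.
*herself₁* is an anaphor. Principle A requires it to be bound within its binding domain — the embedded TP, whose subject is [Tamar₂'s agent]₃.
Within that domain it is c-commanded by *[Tamar₂'s agent]₃*, which does not share its index.
*Freya₁* does c-command the anaphor, but from outside its binding domain.
The anaphor is unbound in its domain → Principle A violation.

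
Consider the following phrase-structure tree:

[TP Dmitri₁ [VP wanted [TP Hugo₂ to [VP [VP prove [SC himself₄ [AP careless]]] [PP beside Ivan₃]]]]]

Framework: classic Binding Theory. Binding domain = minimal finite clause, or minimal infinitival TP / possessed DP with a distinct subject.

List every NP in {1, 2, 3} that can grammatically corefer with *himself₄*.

{2}

*himself* is an anaphor, so Principle A applies: it must be bound in its binding domain.
Binding domain of *himself₄*: the embedded TP, whose subject is Hugo₂.
*Dmitri₁* c-commands the anaphor but is outside its binding domain → cannot satisfy Principle A.
*Hugo₂* c-commands the anaphor within its binding domain → licit binder.
*Ivan₃* does not c-command the anaphor → cannot bind it.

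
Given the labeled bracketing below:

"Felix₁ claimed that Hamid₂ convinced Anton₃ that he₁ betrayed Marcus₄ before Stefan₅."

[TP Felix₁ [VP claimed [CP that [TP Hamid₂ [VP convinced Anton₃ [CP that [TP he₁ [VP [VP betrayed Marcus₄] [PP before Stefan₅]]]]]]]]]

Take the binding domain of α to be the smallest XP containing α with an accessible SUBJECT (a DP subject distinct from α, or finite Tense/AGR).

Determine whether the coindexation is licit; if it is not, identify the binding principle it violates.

The two coindexed NPs are *Felix₁* and *he₁*.
*he₁* is a pronoun; nothing c-commands it within its binding domain (the embedded TP.), so Principle B holds trivially.
*Felix₁* is an R-expression; *he₁* does not c-command it, and no other NP shares its index, so Principle C is satisfied.
All principles are respected.

grammatical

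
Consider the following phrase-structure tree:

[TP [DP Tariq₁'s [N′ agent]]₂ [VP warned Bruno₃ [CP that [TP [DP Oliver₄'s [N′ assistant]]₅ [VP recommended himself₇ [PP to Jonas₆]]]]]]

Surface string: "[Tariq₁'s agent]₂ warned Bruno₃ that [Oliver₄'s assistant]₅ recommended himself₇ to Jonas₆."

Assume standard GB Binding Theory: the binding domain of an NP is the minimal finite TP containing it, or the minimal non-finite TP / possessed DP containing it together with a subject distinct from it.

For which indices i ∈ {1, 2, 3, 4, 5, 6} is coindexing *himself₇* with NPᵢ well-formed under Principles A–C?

{5}

*himself* is an anaphor, so Principle A applies: it must be bound in its binding domain.
Binding domain of *himself₇*: the embedded TP, whose subject is [Oliver₄'s assistant]₅.
*Tariq₁* does not c-command the anaphor → cannot bind it.
*[Tariq₁'s agent]₂* c-commands the anaphor but is outside its binding domain → cannot satisfy Principle A.
*Bruno₃* c-commands the anaphor but is outside its binding domain → cannot satisfy Principle A.
*Oliver₄* does not c-command the anaphor → cannot bind it.
*[Oliver₄'s assistant]₅* c-commands the anaphor within its binding domain → licit binder.
*Jonas₆* does not c-command the anaphor → cannot bind it.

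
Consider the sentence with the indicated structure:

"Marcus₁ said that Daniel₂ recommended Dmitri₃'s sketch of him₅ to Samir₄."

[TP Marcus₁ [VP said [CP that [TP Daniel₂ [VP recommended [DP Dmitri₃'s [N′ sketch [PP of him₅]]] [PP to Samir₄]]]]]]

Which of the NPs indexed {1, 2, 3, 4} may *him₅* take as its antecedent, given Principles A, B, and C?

*him* is a pronoun, so Principle B applies: it must be free in its binding domain.
Binding domain of *him₅*: the possessed DP, whose subject is Dmitri₃.
*Marcus₁* c-commands the pronoun but from outside its binding domain, and is not c-commanded by it → coindexation permitted.
*Daniel₂* c-commands the pronoun but from outside its binding domain, and is not c-commanded by it → coindexation permitted.
*Dmitri₃* c-commands the pronoun within its binding domain → coindexation would violate Principle B.
*Samir₄* and the pronoun do not c-command one another → neither Principle B nor Principle C is at stake; coindexation permitted.

{1, 2, 4}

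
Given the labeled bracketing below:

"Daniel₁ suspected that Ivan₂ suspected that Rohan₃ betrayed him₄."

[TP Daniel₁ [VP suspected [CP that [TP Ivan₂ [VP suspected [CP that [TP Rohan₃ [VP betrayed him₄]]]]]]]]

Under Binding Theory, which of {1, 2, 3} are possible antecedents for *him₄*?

{1, 2}

*him* is a pronoun, so Principle B applies: it must be free in its binding domain.
Binding domain of *him₄*: the embedded TP, whose subject is Rohan₃.
*Daniel₁* c-commands the pronoun but from outside its binding domain, and is not c-commanded by it → coindexation permitted.
*Ivan₂* c-commands the pronoun but from outside its binding domain, and is not c-commanded by it → coindexation permitted.
*Rohan₃* c-commands the pronoun within its binding domain → coindexation would violate Principle B.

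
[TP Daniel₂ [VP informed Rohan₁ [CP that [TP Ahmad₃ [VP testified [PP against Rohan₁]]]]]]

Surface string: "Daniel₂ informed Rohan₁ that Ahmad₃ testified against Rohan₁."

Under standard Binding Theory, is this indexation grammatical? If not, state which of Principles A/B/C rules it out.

The two coindexed NPs are *Rohan₁* (the lower occurrence) and *Rohan₁* (the higher occurrence).
*Rohan₁* (the lower occurrence) is an R-expression. Principle C requires it to be free everywhere.
*Rohan₁* (the higher occurrence) c-commands it and carries the same index.
The R-expression is bound → Principle C violation.

Principle C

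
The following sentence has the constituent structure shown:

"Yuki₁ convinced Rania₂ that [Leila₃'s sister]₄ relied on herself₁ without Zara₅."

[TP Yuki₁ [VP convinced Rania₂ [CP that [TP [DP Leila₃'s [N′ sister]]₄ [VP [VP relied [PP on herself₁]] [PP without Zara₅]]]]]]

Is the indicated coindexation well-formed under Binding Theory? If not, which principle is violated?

The two coindexed NPs are *Yuki₁* and *herself₁*.
*herself₁* is an anaphor. Principle A requires it to be bound within its binding domain — the embedded TP, whose subject is [Leila₃'s sister]₄.
Within that domain it is c-commanded by *[Leila₃'s sister]₄*, which does not share its index.
*Yuki₁* does c-command the anaphor, but from outside its binding domain.
The anaphor is unbound in its domain → Principle A violation.

Principle A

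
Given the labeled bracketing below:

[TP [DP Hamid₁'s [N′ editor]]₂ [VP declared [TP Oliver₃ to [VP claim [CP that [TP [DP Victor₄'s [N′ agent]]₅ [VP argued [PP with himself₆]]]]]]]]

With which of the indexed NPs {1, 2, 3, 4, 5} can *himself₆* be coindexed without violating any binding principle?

{5}

*himself* is an anaphor, so Principle A applies: it must be bound in its binding domain.
Binding domain of *himself₆*: the embedded TP, whose subject is [Victor₄'s agent]₅.
*Hamid₁* does not c-command the anaphor → cannot bind it.
*[Hamid₁'s editor]₂* c-commands the anaphor but is outside its binding domain → cannot satisfy Principle A.
*Oliver₃* c-commands the anaphor but is outside its binding domain → cannot satisfy Principle A.
*Victor₄* does not c-command the anaphor → cannot bind it.
*[Victor₄'s agent]₅* c-commands the anaphor within its binding domain → licit binder.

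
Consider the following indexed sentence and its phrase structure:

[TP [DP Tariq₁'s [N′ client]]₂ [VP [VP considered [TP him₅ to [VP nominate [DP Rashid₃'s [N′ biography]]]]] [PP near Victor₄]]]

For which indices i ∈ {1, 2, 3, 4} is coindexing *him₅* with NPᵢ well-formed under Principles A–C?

*him* is a pronoun, so Principle B applies: it must be free in its binding domain.
Binding domain of *him₅*: the matrix TP, whose subject is [Tariq₁'s client]₂.
*Tariq₁* and the pronoun do not c-command one another → neither Principle B nor Principle C is at stake; coindexation permitted.
*[Tariq₁'s client]₂* c-commands the pronoun within its binding domain → coindexation would violate Principle B.
*Rashid₃*: the pronoun c-commands this R-expression → coindexation would violate Principle C on *Rashid₃*.
*Victor₄* and the pronoun do not c-command one another → neither Principle B nor Principle C is at stake; coindexation permitted.

{1, 4}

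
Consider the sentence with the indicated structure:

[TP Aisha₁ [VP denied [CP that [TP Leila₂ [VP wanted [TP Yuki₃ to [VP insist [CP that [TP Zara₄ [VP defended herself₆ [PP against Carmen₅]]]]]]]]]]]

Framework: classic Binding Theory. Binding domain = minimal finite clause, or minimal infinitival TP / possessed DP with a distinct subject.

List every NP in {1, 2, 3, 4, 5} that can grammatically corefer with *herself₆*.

{4}

*herself* is an anaphor, so Principle A applies: it must be bound in its binding domain.
Binding domain of *herself₆*: the embedded TP, whose subject is Zara₄.
*Aisha₁* c-commands the anaphor but is outside its binding domain → cannot satisfy Principle A.
*Leila₂* c-commands the anaphor but is outside its binding domain → cannot satisfy Principle A.
*Yuki₃* c-commands the anaphor but is outside its binding domain → cannot satisfy Principle A.
*Zara₄* c-commands the anaphor within its binding domain → licit binder.
*Carmen₅* does not c-command the anaphor → cannot bind it.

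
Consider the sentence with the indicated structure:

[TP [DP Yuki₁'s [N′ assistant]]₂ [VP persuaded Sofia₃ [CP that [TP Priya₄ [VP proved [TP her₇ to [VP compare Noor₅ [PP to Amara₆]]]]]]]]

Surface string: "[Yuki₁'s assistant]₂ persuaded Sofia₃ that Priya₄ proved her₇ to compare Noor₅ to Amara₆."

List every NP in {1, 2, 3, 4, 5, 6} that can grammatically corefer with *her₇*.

{1, 2, 3}

*her* is a pronoun, so Principle B applies: it must be free in its binding domain.
Binding domain of *her₇*: the embedded TP, whose subject is Priya₄.
*Yuki₁* and the pronoun do not c-command one another → neither Principle B nor Principle C is at stake; coindexation permitted.
*[Yuki₁'s assistant]₂* c-commands the pronoun but from outside its binding domain, and is not c-commanded by it → coindexation permitted.
*Sofia₃* c-commands the pronoun but from outside its binding domain, and is not c-commanded by it → coindexation permitted.
*Priya₄* c-commands the pronoun within its binding domain → coindexation would violate Principle B.
*Noor₅*: the pronoun c-commands this R-expression → coindexation would violate Principle C on *Noor₅*.
*Amara₆*: the pronoun c-commands this R-expression → coindexation would violate Principle C on *Amara₆*.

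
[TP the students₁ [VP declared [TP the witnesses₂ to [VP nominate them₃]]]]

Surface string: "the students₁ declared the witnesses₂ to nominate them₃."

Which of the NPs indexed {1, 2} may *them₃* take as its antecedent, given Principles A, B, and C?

*them* is a pronoun, so Principle B applies: it must be free in its binding domain.
Binding domain of *them₃*: the embedded TP, whose subject is the witnesses₂.
*the students₁* c-commands the pronoun but from outside its binding domain, and is not c-commanded by it → coindexation permitted.
*the witnesses₂* c-commands the pronoun within its binding domain → coindexation would violate Principle B.

{1}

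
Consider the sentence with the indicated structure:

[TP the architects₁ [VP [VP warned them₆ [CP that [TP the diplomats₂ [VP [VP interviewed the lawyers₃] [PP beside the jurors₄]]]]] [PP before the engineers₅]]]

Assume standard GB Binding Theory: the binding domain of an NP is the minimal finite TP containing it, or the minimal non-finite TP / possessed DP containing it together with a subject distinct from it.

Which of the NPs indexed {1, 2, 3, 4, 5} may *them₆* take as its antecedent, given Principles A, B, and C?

{5}

*them* is a pronoun, so Principle B applies: it must be free in its binding domain.
Binding domain of *them₆*: the matrix TP, whose subject is the architects₁.
*the architects₁* c-commands the pronoun within its binding domain → coindexation would violate Principle B.
*the diplomats₂*: the pronoun c-commands this R-expression → coindexation would violate Principle C on *the diplomats₂*.
*the lawyers₃*: the pronoun c-commands this R-expression → coindexation would violate Principle C on *the lawyers₃*.
*the jurors₄*: the pronoun c-commands this R-expression → coindexation would violate Principle C on *the jurors₄*.
*the engineers₅* and the pronoun do not c-command one another → neither Principle B nor Principle C is at stake; coindexation permitted.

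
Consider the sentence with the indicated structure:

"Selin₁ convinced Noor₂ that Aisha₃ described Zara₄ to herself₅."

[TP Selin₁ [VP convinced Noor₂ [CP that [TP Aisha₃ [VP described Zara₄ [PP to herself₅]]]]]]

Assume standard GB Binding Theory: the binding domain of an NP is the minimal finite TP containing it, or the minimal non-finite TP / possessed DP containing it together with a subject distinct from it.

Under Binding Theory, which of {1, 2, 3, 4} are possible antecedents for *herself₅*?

*herself* is an anaphor, so Principle A applies: it must be bound in its binding domain.
Binding domain of *herself₅*: the embedded TP, whose subject is Aisha₃.
*Selin₁* c-commands the anaphor but is outside its binding domain → cannot satisfy Principle A.
*Noor₂* c-commands the anaphor but is outside its binding domain → cannot satisfy Principle A.
*Aisha₃* c-commands the anaphor within its binding domain → licit binder.
*Zara₄* c-commands the anaphor within its binding domain → licit binder.

{3, 4}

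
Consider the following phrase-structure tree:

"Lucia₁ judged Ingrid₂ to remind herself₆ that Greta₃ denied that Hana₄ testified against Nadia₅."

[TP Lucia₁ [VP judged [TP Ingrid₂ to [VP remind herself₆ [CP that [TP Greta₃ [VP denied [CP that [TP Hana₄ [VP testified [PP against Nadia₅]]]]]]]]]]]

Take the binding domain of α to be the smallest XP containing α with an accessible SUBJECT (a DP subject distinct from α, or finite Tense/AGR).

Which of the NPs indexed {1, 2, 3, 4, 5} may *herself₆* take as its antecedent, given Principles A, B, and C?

{2}

*herself* is an anaphor, so Principle A applies: it must be bound in its binding domain.
Binding domain of *herself₆*: the embedded TP, whose subject is Ingrid₂.
*Lucia₁* c-commands the anaphor but is outside its binding domain → cannot satisfy Principle A.
*Ingrid₂* c-commands the anaphor within its binding domain → licit binder.
*Greta₃* does not c-command the anaphor → cannot bind it.
*Hana₄* does not c-command the anaphor → cannot bind it.
*Nadia₅* does not c-command the anaphor → cannot bind it.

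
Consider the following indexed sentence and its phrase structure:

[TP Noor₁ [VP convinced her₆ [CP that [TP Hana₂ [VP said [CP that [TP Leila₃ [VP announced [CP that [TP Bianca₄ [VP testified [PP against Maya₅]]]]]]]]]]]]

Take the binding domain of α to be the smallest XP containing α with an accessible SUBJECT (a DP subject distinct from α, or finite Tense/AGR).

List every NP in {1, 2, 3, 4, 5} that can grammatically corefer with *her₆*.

*her* is a pronoun, so Principle B applies: it must be free in its binding domain.
Binding domain of *her₆*: the matrix TP, whose subject is Noor₁.
*Noor₁* c-commands the pronoun within its binding domain → coindexation would violate Principle B.
*Hana₂*: the pronoun c-commands this R-expression → coindexation would violate Principle C on *Hana₂*.
*Leila₃*: the pronoun c-commands this R-expression → coindexation would violate Principle C on *Leila₃*.
*Bianca₄*: the pronoun c-commands this R-expression → coindexation would violate Principle C on *Bianca₄*.
*Maya₅*: the pronoun c-commands this R-expression → coindexation would violate Principle C on *Maya₅*.

none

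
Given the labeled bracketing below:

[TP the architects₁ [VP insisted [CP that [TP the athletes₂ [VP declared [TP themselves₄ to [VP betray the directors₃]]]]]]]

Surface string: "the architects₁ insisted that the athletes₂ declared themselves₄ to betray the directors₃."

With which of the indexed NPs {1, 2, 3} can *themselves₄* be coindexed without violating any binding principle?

{2}

*themselves* is an anaphor, so Principle A applies: it must be bound in its binding domain.
Binding domain of *themselves₄*: the embedded TP, whose subject is the athletes₂.
*the architects₁* c-commands the anaphor but is outside its binding domain → cannot satisfy Principle A.
*the athletes₂* c-commands the anaphor within its binding domain → licit binder.
*the directors₃* does not c-command the anaphor → cannot bind it.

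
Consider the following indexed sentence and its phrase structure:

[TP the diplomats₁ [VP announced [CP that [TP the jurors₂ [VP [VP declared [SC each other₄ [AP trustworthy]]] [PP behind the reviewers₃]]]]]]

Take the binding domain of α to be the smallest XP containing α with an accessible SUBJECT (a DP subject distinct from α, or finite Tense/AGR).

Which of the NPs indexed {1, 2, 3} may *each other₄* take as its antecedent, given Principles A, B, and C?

{2}

*each other* is an anaphor, so Principle A applies: it must be bound in its binding domain.
Binding domain of *each other₄*: the embedded TP, whose subject is the jurors₂.
*the diplomats₁* c-commands the anaphor but is outside its binding domain → cannot satisfy Principle A.
*the jurors₂* c-commands the anaphor within its binding domain → licit binder.
*the reviewers₃* does not c-command the anaphor → cannot bind it.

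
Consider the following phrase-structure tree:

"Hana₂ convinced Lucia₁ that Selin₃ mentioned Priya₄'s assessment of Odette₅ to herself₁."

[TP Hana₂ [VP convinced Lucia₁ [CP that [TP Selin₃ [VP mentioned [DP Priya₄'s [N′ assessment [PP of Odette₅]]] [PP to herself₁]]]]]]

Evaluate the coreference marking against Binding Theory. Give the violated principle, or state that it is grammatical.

The two coindexed NPs are *Lucia₁* and *herself₁*.
*herself₁* is an anaphor. Principle A requires it to be bound within its binding domain — the embedded TP, whose subject is Selin₃.
Within that domain it is c-commanded by *Selin₃*, which does not share its index.
*Lucia₁* does c-command the anaphor, but from outside its binding domain.
The anaphor is unbound in its domain → Principle A violation.

Principle A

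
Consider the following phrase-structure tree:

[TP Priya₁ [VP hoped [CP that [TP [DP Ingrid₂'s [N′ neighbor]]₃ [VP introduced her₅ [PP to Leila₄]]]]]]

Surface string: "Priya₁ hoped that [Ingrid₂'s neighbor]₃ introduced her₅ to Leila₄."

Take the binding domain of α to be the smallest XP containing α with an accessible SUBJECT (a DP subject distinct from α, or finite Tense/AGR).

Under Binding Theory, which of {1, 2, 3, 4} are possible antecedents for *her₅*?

{1, 2}

*her* is a pronoun, so Principle B applies: it must be free in its binding domain.
Binding domain of *her₅*: the embedded TP, whose subject is [Ingrid₂'s neighbor]₃.
*Priya₁* c-commands the pronoun but from outside its binding domain, and is not c-commanded by it → coindexation permitted.
*Ingrid₂* and the pronoun do not c-command one another → neither Principle B nor Principle C is at stake; coindexation permitted.
*[Ingrid₂'s neighbor]₃* c-commands the pronoun within its binding domain → coindexation would violate Principle B.
*Leila₄*: the pronoun c-commands this R-expression → coindexation would violate Principle C on *Leila₄*.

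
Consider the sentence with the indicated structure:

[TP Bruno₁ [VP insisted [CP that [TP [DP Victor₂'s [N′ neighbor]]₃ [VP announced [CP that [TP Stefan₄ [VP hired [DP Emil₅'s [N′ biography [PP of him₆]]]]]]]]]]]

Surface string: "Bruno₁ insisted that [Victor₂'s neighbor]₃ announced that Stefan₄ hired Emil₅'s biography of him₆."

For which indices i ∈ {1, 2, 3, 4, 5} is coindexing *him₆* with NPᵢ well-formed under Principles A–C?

{1, 2, 3, 4}

*him* is a pronoun, so Principle B applies: it must be free in its binding domain.
Binding domain of *him₆*: the possessed DP, whose subject is Emil₅.
*Bruno₁* c-commands the pronoun but from outside its binding domain, and is not c-commanded by it → coindexation permitted.
*Victor₂* and the pronoun do not c-command one another → neither Principle B nor Principle C is at stake; coindexation permitted.
*[Victor₂'s neighbor]₃* c-commands the pronoun but from outside its binding domain, and is not c-commanded by it → coindexation permitted.
*Stefan₄* c-commands the pronoun but from outside its binding domain, and is not c-commanded by it → coindexation permitted.
*Emil₅* c-commands the pronoun within its binding domain → coindexation would violate Principle B.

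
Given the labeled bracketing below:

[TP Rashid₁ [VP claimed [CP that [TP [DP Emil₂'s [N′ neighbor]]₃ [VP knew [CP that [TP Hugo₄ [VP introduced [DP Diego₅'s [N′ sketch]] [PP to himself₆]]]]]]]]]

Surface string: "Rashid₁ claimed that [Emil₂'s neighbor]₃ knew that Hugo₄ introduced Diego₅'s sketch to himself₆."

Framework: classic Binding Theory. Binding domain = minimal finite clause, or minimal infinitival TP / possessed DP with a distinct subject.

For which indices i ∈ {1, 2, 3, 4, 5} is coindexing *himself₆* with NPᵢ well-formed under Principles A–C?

{4}

*himself* is an anaphor, so Principle A applies: it must be bound in its binding domain.
Binding domain of *himself₆*: the embedded TP, whose subject is Hugo₄.
*Rashid₁* c-commands the anaphor but is outside its binding domain → cannot satisfy Principle A.
*Emil₂* does not c-command the anaphor → cannot bind it.
*[Emil₂'s neighbor]₃* c-commands the anaphor but is outside its binding domain → cannot satisfy Principle A.
*Hugo₄* c-commands the anaphor within its binding domain → licit binder.
*Diego₅* does not c-command the anaphor → cannot bind it.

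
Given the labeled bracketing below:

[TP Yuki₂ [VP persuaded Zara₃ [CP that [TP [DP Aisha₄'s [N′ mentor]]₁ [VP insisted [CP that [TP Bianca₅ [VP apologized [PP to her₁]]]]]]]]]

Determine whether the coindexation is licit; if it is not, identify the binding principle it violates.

grammatical

The two coindexed NPs are *[Aisha₄'s mentor]₁* and *her₁*.
*her₁* is a pronoun; its binding domain is the embedded TP, whose subject is Bianca₅. Within that domain it is c-commanded only by *Bianca₅*, which carries a different index — the pronoun is free locally, so Principle B holds.
*[Aisha₄'s mentor]₁* is an R-expression; *her₁* does not c-command it, and no other NP shares its index, so Principle C is satisfied.
All principles are respected.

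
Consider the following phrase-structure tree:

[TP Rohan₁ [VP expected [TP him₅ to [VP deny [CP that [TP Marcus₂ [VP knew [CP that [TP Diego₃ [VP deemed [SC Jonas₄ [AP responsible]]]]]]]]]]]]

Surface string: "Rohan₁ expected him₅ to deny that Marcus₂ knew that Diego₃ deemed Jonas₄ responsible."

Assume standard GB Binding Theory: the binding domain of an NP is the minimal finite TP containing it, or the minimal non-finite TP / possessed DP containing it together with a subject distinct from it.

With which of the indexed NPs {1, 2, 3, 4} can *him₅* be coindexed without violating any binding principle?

none

*him* is a pronoun, so Principle B applies: it must be free in its binding domain.
Binding domain of *him₅*: the matrix TP, whose subject is Rohan₁.
*Rohan₁* c-commands the pronoun within its binding domain → coindexation would violate Principle B.
*Marcus₂*: the pronoun c-commands this R-expression → coindexation would violate Principle C on *Marcus₂*.
*Diego₃*: the pronoun c-commands this R-expression → coindexation would violate Principle C on *Diego₃*.
*Jonas₄*: the pronoun c-commands this R-expression → coindexation would violate Principle C on *Jonas₄*.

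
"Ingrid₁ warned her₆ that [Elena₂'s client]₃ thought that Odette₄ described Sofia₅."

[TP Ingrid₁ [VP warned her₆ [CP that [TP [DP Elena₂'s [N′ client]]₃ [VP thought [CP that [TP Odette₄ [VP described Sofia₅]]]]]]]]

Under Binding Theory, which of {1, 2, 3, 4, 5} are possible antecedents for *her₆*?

none

*her* is a pronoun, so Principle B applies: it must be free in its binding domain.
Binding domain of *her₆*: the matrix TP, whose subject is Ingrid₁.
*Ingrid₁* c-commands the pronoun within its binding domain → coindexation would violate Principle B.
*Elena₂*: the pronoun c-commands this R-expression → coindexation would violate Principle C on *Elena₂*.
*[Elena₂'s client]₃*: the pronoun c-commands this R-expression → coindexation would violate Principle C on *[Elena₂'s client]₃*.
*Odette₄*: the pronoun c-commands this R-expression → coindexation would violate Principle C on *Odette₄*.
*Sofia₅*: the pronoun c-commands this R-expression → coindexation would violate Principle C on *Sofia₅*.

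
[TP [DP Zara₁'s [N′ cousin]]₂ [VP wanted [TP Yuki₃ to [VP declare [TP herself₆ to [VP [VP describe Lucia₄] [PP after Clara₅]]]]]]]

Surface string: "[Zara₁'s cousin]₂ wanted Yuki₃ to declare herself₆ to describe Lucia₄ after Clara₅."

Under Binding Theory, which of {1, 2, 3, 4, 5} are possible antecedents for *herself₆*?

*herself* is an anaphor, so Principle A applies: it must be bound in its binding domain.
Binding domain of *herself₆*: the embedded TP, whose subject is Yuki₃.
*Zara₁* does not c-command the anaphor → cannot bind it.
*[Zara₁'s cousin]₂* c-commands the anaphor but is outside its binding domain → cannot satisfy Principle A.
*Yuki₃* c-commands the anaphor within its binding domain → licit binder.
*Lucia₄* does not c-command the anaphor → cannot bind it.
*Clara₅* does not c-command the anaphor → cannot bind it.

{3}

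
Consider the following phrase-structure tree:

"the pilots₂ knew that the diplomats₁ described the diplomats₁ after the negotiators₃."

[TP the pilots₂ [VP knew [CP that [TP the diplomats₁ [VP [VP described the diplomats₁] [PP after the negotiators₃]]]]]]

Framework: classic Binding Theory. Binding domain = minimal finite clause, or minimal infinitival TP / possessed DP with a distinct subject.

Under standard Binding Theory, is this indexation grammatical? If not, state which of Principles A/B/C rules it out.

Principle C

The two coindexed NPs are *the diplomats₁* (the lower occurrence) and *the diplomats₁* (the higher occurrence).
*the diplomats₁* (the lower occurrence) is an R-expression. Principle C requires it to be free everywhere.
*the diplomats₁* (the higher occurrence) c-commands it and carries the same index.
The R-expression is bound → Principle C violation.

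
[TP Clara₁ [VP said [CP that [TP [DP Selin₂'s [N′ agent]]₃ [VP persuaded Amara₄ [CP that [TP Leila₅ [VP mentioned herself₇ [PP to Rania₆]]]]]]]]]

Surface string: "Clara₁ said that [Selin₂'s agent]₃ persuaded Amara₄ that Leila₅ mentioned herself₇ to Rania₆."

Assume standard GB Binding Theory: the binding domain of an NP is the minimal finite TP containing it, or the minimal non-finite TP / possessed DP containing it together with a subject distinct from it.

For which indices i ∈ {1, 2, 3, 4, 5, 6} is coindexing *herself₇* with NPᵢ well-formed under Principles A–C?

*herself* is an anaphor, so Principle A applies: it must be bound in its binding domain.
Binding domain of *herself₇*: the embedded TP, whose subject is Leila₅.
*Clara₁* c-commands the anaphor but is outside its binding domain → cannot satisfy Principle A.
*Selin₂* does not c-command the anaphor → cannot bind it.
*[Selin₂'s agent]₃* c-commands the anaphor but is outside its binding domain → cannot satisfy Principle A.
*Amara₄* c-commands the anaphor but is outside its binding domain → cannot satisfy Principle A.
*Leila₅* c-commands the anaphor within its binding domain → licit binder.
*Rania₆* does not c-command the anaphor → cannot bind it.

{5}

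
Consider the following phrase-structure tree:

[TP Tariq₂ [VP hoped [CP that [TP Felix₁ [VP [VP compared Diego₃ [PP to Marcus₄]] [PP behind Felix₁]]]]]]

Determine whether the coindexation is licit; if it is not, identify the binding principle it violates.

The two coindexed NPs are *Felix₁* (the higher occurrence) and *Felix₁* (the lower occurrence).
*Felix₁* (the lower occurrence) is an R-expression. Principle C requires it to be free everywhere.
*Felix₁* (the higher occurrence) c-commands it and carries the same index.
The R-expression is bound → Principle C violation.

Principle C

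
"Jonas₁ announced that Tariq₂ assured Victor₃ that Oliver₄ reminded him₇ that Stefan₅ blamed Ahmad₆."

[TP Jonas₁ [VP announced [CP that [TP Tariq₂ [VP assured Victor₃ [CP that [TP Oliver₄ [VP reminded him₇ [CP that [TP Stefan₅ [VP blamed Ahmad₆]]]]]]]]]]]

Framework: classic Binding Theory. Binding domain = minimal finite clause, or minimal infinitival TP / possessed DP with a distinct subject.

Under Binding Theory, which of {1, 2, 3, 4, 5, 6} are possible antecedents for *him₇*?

{1, 2, 3}

*him* is a pronoun, so Principle B applies: it must be free in its binding domain.
Binding domain of *him₇*: the embedded TP, whose subject is Oliver₄.
*Jonas₁* c-commands the pronoun but from outside its binding domain, and is not c-commanded by it → coindexation permitted.
*Tariq₂* c-commands the pronoun but from outside its binding domain, and is not c-commanded by it → coindexation permitted.
*Victor₃* c-commands the pronoun but from outside its binding domain, and is not c-commanded by it → coindexation permitted.
*Oliver₄* c-commands the pronoun within its binding domain → coindexation would violate Principle B.
*Stefan₅*: the pronoun c-commands this R-expression → coindexation would violate Principle C on *Stefan₅*.
*Ahmad₆*: the pronoun c-commands this R-expression → coindexation would violate Principle C on *Ahmad₆*.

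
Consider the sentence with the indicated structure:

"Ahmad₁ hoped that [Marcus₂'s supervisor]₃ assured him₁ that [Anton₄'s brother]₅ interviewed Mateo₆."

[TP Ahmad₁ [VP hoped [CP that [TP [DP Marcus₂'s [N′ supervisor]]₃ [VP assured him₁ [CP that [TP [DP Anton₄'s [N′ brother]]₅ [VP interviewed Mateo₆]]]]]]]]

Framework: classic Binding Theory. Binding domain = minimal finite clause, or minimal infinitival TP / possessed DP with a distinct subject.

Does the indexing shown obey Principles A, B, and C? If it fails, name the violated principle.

grammatical

The two coindexed NPs are *Ahmad₁* and *him₁*.
*him₁* is a pronoun; its binding domain is the embedded TP, whose subject is [Marcus₂'s supervisor]₃. Within that domain it is c-commanded only by *[Marcus₂'s supervisor]₃*, which carries a different index — the pronoun is free locally, so Principle B holds.
*Ahmad₁* is an R-expression; *him₁* does not c-command it, and no other NP shares its index, so Principle C is satisfied.
All principles are respected.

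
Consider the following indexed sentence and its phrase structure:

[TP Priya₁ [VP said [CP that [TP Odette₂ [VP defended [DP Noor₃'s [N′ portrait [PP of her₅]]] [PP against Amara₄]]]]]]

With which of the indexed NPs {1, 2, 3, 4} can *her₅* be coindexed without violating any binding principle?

*her* is a pronoun, so Principle B applies: it must be free in its binding domain.
Binding domain of *her₅*: the possessed DP, whose subject is Noor₃.
*Priya₁* c-commands the pronoun but from outside its binding domain, and is not c-commanded by it → coindexation permitted.
*Odette₂* c-commands the pronoun but from outside its binding domain, and is not c-commanded by it → coindexation permitted.
*Noor₃* c-commands the pronoun within its binding domain → coindexation would violate Principle B.
*Amara₄* and the pronoun do not c-command one another → neither Principle B nor Principle C is at stake; coindexation permitted.

{1, 2, 4}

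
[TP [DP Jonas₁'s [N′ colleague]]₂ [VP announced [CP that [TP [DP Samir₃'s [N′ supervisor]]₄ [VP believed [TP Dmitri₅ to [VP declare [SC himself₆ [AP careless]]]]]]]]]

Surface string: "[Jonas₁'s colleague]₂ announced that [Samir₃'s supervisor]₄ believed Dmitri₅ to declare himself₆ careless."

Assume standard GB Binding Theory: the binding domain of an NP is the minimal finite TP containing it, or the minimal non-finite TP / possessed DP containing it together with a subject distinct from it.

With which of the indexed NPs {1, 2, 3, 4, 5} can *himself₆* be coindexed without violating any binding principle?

{5}

*himself* is an anaphor, so Principle A applies: it must be bound in its binding domain.
Binding domain of *himself₆*: the embedded TP, whose subject is Dmitri₅.
*Jonas₁* does not c-command the anaphor → cannot bind it.
*[Jonas₁'s colleague]₂* c-commands the anaphor but is outside its binding domain → cannot satisfy Principle A.
*Samir₃* does not c-command the anaphor → cannot bind it.
*[Samir₃'s supervisor]₄* c-commands the anaphor but is outside its binding domain → cannot satisfy Principle A.
*Dmitri₅* c-commands the anaphor within its binding domain → licit binder.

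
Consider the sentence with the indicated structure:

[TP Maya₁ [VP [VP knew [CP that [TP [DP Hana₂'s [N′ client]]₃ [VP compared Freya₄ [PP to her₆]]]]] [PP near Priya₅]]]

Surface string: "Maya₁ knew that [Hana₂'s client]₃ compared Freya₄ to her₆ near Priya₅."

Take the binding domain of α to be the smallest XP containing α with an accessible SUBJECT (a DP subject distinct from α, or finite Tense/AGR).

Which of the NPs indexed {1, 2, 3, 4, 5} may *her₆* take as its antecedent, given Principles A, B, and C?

{1, 2, 5}

*her* is a pronoun, so Principle B applies: it must be free in its binding domain.
Binding domain of *her₆*: the embedded TP, whose subject is [Hana₂'s client]₃.
*Maya₁* c-commands the pronoun but from outside its binding domain, and is not c-commanded by it → coindexation permitted.
*Hana₂* and the pronoun do not c-command one another → neither Principle B nor Principle C is at stake; coindexation permitted.
*[Hana₂'s client]₃* c-commands the pronoun within its binding domain → coindexation would violate Principle B.
*Freya₄* c-commands the pronoun within its binding domain → coindexation would violate Principle B.
*Priya₅* and the pronoun do not c-command one another → neither Principle B nor Principle C is at stake; coindexation permitted.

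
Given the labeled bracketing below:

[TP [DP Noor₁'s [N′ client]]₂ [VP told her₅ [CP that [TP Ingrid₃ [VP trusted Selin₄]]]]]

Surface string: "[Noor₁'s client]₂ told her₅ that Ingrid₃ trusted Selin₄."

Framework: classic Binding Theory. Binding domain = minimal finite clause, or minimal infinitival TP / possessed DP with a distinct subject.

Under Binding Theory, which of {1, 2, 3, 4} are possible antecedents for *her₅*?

*her* is a pronoun, so Principle B applies: it must be free in its binding domain.
Binding domain of *her₅*: the matrix TP, whose subject is [Noor₁'s client]₂.
*Noor₁* and the pronoun do not c-command one another → neither Principle B nor Principle C is at stake; coindexation permitted.
*[Noor₁'s client]₂* c-commands the pronoun within its binding domain → coindexation would violate Principle B.
*Ingrid₃*: the pronoun c-commands this R-expression → coindexation would violate Principle C on *Ingrid₃*.
*Selin₄*: the pronoun c-commands this R-expression → coindexation would violate Principle C on *Selin₄*.

{1}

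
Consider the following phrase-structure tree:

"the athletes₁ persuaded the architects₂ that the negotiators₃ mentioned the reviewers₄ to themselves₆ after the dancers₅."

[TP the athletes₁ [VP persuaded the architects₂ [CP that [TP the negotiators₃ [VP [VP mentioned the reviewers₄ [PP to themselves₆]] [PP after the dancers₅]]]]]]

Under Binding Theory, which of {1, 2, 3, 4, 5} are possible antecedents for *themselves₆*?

{3, 4}

*themselves* is an anaphor, so Principle A applies: it must be bound in its binding domain.
Binding domain of *themselves₆*: the embedded TP, whose subject is the negotiators₃.
*the athletes₁* c-commands the anaphor but is outside its binding domain → cannot satisfy Principle A.
*the architects₂* c-commands the anaphor but is outside its binding domain → cannot satisfy Principle A.
*the negotiators₃* c-commands the anaphor within its binding domain → licit binder.
*the reviewers₄* c-commands the anaphor within its binding domain → licit binder.
*the dancers₅* does not c-command the anaphor → cannot bind it.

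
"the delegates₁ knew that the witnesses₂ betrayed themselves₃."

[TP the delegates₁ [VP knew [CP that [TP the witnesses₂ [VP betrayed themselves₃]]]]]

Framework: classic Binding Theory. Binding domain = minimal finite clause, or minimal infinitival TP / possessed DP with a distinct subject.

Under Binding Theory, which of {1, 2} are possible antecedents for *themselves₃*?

{2}

*themselves* is an anaphor, so Principle A applies: it must be bound in its binding domain.
Binding domain of *themselves₃*: the embedded TP, whose subject is the witnesses₂.
*the delegates₁* c-commands the anaphor but is outside its binding domain → cannot satisfy Principle A.
*the witnesses₂* c-commands the anaphor within its binding domain → licit binder.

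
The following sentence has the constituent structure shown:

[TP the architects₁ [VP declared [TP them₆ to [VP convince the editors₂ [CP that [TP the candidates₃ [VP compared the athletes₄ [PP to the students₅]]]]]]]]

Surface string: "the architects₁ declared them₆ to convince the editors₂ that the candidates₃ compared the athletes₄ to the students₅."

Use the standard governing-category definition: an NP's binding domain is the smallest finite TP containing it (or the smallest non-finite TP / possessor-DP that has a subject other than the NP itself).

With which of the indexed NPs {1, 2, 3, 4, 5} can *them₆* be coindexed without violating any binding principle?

*them* is a pronoun, so Principle B applies: it must be free in its binding domain.
Binding domain of *them₆*: the matrix TP, whose subject is the architects₁.
*the architects₁* c-commands the pronoun within its binding domain → coindexation would violate Principle B.
*the editors₂*: the pronoun c-commands this R-expression → coindexation would violate Principle C on *the editors₂*.
*the candidates₃*: the pronoun c-commands this R-expression → coindexation would violate Principle C on *the candidates₃*.
*the athletes₄*: the pronoun c-commands this R-expression → coindexation would violate Principle C on *the athletes₄*.
*the students₅*: the pronoun c-commands this R-expression → coindexation would violate Principle C on *the students₅*.

none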